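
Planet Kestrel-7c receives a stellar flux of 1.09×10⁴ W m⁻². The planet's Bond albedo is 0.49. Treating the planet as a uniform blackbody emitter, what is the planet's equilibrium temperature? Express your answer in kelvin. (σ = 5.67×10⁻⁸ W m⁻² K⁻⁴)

Energy balance: absorbed = emitted ⇒ πR²·S(1−A) = 4πR²·σT_eq⁴, so T_eq⁴ = S(1−A)/(4σ).
T_eq = [1.09×10⁴ × 0.51 / (4 × 5.67×10⁻⁸)]^(1/4) = (2.45×10¹⁰)^(1/4) = 396 K.

T_eq ≈ 396 K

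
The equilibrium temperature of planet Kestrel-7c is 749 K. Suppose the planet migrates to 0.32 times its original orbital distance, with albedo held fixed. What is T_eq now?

T_eq ∝ L^(1/4) · d^(−1/2).
T′ = 749 / 0.32^(1/2) = 1320 K.

T_eq ≈ 1320 K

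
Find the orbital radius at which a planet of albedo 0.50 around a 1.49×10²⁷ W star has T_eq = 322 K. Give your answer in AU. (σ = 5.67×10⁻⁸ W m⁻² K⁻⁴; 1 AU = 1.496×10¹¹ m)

d ≈ 1.04 AU

From T_eq⁴ = L(1−A)/(16πσd²): d = √[L(1−A)/(16πσT_eq⁴)].
d = √[1.49×10²⁷ × 0.50 / (16π × 5.67×10⁻⁸ × (322)⁴)] = 1.56×10¹¹ m = 1.04 AU.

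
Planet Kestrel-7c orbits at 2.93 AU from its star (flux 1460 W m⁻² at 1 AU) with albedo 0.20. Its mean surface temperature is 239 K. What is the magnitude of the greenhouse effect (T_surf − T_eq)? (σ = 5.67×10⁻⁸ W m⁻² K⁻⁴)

ΔT ≈ 82.5 K

S = 1460/2.93² = 170.1 W m⁻².
T_eq = [S(1−A)/(4σ)]^(1/4) = [170.1×0.80/(4×5.67×10⁻⁸)]^(1/4) = 156.5 K.
ΔT = T_surf − T_eq = 239 − 156.5.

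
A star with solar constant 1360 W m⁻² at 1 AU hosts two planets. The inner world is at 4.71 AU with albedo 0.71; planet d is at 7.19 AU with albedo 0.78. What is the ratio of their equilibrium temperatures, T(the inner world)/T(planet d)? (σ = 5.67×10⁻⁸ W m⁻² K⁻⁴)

T_eq = [S₀(1−A)/(4σd²)]^(1/4), so T ∝ (1−A)^(1/4) / √d.
T₁ = [1360×0.29/(4×5.67×10⁻⁸×4.71²)]^(1/4) = 94.09 K.
T₂ = [1360×0.22/(4×5.67×10⁻⁸×7.19²)]^(1/4) = 71.07 K.

T₁/T₂ ≈ 1.324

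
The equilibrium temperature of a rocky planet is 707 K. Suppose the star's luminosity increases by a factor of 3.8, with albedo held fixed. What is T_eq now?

T_eq ∝ L^(1/4) · d^(−1/2).
T′ = 707 × 3.8^(1/4) = 987 K.

T_eq ≈ 987 K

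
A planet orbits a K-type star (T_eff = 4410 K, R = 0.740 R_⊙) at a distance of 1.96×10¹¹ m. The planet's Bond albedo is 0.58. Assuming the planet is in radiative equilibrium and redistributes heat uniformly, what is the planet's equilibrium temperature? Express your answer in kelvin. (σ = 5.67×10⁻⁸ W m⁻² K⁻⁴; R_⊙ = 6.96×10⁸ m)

R_⋆ = 0.740 × 6.96×10⁸ = 5.15×10⁸ m.
L = 4πR_⋆²σT_⋆⁴ = 4π(5.15×10⁸)² × 5.67×10⁻⁸ × (4410)⁴ = 7.15×10²⁵ W.
S = L/(4πd²) = 148 W m⁻².
Energy balance: absorbed = emitted ⇒ πR²·S(1−A) = 4πR²·σT_eq⁴, so T_eq⁴ = S(1−A)/(4σ).
T_eq = [148 × 0.42 / (4 × 5.67×10⁻⁸)]^(1/4) = (2.74×10⁸)^(1/4) = 129 K.

T_eq ≈ 129 K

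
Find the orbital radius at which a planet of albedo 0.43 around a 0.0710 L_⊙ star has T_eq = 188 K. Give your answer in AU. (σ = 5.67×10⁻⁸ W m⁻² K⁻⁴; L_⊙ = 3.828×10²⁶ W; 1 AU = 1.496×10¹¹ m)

d ≈ 0.441 AU

L = 0.0710 × 3.828×10²⁶ = 2.72×10²⁵ W.
From T_eq⁴ = L(1−A)/(16πσd²): d = √[L(1−A)/(16πσT_eq⁴)].
d = √[2.72×10²⁵ × 0.57 / (16π × 5.67×10⁻⁸ × (188)⁴)] = 6.60×10¹⁰ m = 0.441 AU.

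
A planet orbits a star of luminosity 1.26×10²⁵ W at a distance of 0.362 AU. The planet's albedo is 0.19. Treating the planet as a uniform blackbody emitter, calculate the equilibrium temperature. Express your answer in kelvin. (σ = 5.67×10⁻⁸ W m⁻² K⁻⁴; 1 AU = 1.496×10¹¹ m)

T_eq ≈ 187 K

d = 0.362 AU = 5.42×10¹⁰ m.
Flux: S = L/(4πd²) = 1.26×10²⁵/(4π×(5.42×10¹⁰)²) = 342 W m⁻².
Energy balance: absorbed = emitted ⇒ πR²·S(1−A) = 4πR²·σT_eq⁴, so T_eq⁴ = S(1−A)/(4σ).
T_eq = [342 × 0.81 / (4 × 5.67×10⁻⁸)]^(1/4) = (1.22×10⁹)^(1/4) = 187 K.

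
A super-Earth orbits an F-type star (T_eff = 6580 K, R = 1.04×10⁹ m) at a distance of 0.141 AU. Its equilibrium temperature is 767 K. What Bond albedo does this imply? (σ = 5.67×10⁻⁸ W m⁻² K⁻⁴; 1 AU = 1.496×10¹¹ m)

d = 0.141 AU = 2.11×10¹⁰ m.
L = 4πR_⋆²σT_⋆⁴ = 4π(1.04×10⁹)² × 5.67×10⁻⁸ × (6580)⁴ = 1.44×10²⁷ W.
S = L/(4πd²) = 2.58×10⁵ W m⁻².
From T_eq⁴ = S(1−A)/(4σ): 1−A = 4σT_eq⁴/S.
1−A = 4 × 5.67×10⁻⁸ × (767)⁴ / 2.58×10⁵ = 0.304.

A ≈ 0.70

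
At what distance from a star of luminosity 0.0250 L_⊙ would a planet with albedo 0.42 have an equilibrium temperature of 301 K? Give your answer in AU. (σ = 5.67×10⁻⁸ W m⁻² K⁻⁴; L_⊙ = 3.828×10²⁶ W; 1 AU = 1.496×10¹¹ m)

L = 0.0250 × 3.828×10²⁶ = 9.57×10²⁴ W.
From T_eq⁴ = L(1−A)/(16πσd²): d = √[L(1−A)/(16πσT_eq⁴)].
d = √[9.57×10²⁴ × 0.58 / (16π × 5.67×10⁻⁸ × (301)⁴)] = 1.54×10¹⁰ m = 0.103 AU.

d ≈ 0.103 AU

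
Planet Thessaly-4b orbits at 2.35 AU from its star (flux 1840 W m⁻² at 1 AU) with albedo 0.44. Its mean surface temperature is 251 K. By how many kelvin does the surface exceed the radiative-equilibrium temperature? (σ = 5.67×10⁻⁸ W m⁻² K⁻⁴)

S = 1840/2.35² = 333.2 W m⁻².
T_eq = [S(1−A)/(4σ)]^(1/4) = [333.2×0.56/(4×5.67×10⁻⁸)]^(1/4) = 169.4 K.
ΔT = T_surf − T_eq = 251 − 169.4.

ΔT ≈ 81.6 K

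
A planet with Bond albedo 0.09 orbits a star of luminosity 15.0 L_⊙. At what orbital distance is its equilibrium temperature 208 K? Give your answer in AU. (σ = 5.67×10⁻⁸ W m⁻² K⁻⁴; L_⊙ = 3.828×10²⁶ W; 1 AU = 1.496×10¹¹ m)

L = 15.0 × 3.828×10²⁶ = 5.74×10²⁷ W.
From T_eq⁴ = L(1−A)/(16πσd²): d = √[L(1−A)/(16πσT_eq⁴)].
d = √[5.74×10²⁷ × 0.91 / (16π × 5.67×10⁻⁸ × (208)⁴)] = 9.90×10¹¹ m = 6.62 AU.

d ≈ 6.62 AU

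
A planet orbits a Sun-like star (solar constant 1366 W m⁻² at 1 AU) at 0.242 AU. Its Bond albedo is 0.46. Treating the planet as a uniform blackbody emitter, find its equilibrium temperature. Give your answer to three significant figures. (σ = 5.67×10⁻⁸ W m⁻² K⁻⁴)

Flux at 0.242 AU: S = 1366/0.242² = 2.33×10⁴ W m⁻².
Energy balance: absorbed = emitted ⇒ πR²·S(1−A) = 4πR²·σT_eq⁴, so T_eq⁴ = S(1−A)/(4σ).
T_eq = [2.33×10⁴ × 0.54 / (4 × 5.67×10⁻⁸)]^(1/4) = (5.55×10¹⁰)^(1/4) = 485 K.

T_eq ≈ 485 K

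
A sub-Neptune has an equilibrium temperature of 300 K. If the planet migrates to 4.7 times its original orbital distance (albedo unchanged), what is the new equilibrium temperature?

T_eq ∝ L^(1/4) · d^(−1/2).
T′ = 300 / 4.7^(1/2) = 138 K.

T_eq ≈ 138 K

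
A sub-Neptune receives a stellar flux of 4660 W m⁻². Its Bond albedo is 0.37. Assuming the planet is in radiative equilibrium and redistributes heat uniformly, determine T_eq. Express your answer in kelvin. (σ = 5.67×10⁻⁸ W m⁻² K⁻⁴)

Energy balance: absorbed = emitted ⇒ πR²·S(1−A) = 4πR²·σT_eq⁴, so T_eq⁴ = S(1−A)/(4σ).
T_eq = [4660 × 0.63 / (4 × 5.67×10⁻⁸)]^(1/4) = (1.29×10¹⁰)^(1/4) = 337 K.

T_eq ≈ 337 K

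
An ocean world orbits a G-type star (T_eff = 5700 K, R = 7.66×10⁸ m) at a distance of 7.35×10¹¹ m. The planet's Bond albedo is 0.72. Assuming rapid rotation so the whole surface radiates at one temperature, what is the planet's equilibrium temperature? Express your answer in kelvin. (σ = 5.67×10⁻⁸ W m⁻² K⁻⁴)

T_eq ≈ 94.6 K

L = 4πR_⋆²σT_⋆⁴ = 4π(7.66×10⁸)² × 5.67×10⁻⁸ × (5700)⁴ = 4.41×10²⁶ W.
S = L/(4πd²) = 65.0 W m⁻².
Energy balance: absorbed = emitted ⇒ πR²·S(1−A) = 4πR²·σT_eq⁴, so T_eq⁴ = S(1−A)/(4σ).
T_eq = [65.0 × 0.28 / (4 × 5.67×10⁻⁸)]^(1/4) = (8.03×10⁷)^(1/4) = 94.6 K.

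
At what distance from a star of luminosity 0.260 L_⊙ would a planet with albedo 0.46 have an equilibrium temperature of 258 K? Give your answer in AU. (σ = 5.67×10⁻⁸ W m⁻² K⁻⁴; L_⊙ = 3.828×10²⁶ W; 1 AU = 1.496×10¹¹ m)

L = 0.260 × 3.828×10²⁶ = 9.95×10²⁵ W.
From T_eq⁴ = L(1−A)/(16πσd²): d = √[L(1−A)/(16πσT_eq⁴)].
d = √[9.95×10²⁵ × 0.54 / (16π × 5.67×10⁻⁸ × (258)⁴)] = 6.52×10¹⁰ m = 0.436 AU.

d ≈ 0.436 AU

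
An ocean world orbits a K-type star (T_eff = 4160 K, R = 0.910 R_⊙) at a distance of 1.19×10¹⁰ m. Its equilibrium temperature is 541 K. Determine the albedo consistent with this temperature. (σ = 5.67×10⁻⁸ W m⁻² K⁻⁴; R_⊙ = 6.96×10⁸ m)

A ≈ 0.60

R_⋆ = 0.910 × 6.96×10⁸ = 6.33×10⁸ m.
L = 4πR_⋆²σT_⋆⁴ = 4π(6.33×10⁸)² × 5.67×10⁻⁸ × (4160)⁴ = 8.56×10²⁵ W.
S = L/(4πd²) = 4.81×10⁴ W m⁻².
From T_eq⁴ = S(1−A)/(4σ): 1−A = 4σT_eq⁴/S.
1−A = 4 × 5.67×10⁻⁸ × (541)⁴ / 4.81×10⁴ = 0.404.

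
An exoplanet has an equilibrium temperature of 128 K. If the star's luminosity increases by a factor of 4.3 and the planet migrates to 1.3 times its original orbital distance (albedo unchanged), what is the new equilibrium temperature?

T_eq ≈ 162 K

T_eq ∝ L^(1/4) · d^(−1/2).
T′ = 128 × 4.3^(1/4) / 1.3^(1/2) = 162 K.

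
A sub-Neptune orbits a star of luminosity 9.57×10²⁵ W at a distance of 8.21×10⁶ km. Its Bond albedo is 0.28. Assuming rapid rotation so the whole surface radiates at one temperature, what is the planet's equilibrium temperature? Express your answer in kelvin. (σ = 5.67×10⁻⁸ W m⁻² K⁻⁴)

T_eq ≈ 774 K

d = 8.21×10⁶ km = 8.21×10⁹ m.
Flux: S = L/(4πd²) = 9.57×10²⁵/(4π×(8.21×10⁹)²) = 1.13×10⁵ W m⁻².
Energy balance: absorbed = emitted ⇒ πR²·S(1−A) = 4πR²·σT_eq⁴, so T_eq⁴ = S(1−A)/(4σ).
T_eq = [1.13×10⁵ × 0.72 / (4 × 5.67×10⁻⁸)]^(1/4) = (3.59×10¹¹)^(1/4) = 774 K.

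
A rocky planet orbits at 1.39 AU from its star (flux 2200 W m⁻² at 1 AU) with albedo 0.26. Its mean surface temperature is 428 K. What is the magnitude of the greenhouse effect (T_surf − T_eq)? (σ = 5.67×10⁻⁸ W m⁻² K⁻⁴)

ΔT ≈ 181.1 K

S = 2200/1.39² = 1139 W m⁻².
T_eq = [S(1−A)/(4σ)]^(1/4) = [1139×0.74/(4×5.67×10⁻⁸)]^(1/4) = 246.9 K.
ΔT = T_surf − T_eq = 428 − 246.9.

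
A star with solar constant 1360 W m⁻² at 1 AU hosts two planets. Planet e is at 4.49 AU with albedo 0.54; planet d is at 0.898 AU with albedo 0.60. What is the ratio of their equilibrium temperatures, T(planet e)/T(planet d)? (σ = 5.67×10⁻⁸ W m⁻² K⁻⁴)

T_eq = [S₀(1−A)/(4σd²)]^(1/4), so T ∝ (1−A)^(1/4) / √d.
T₁ = [1360×0.46/(4×5.67×10⁻⁸×4.49²)]^(1/4) = 108.15 K.
T₂ = [1360×0.40/(4×5.67×10⁻⁸×0.898²)]^(1/4) = 233.53 K.

T₁/T₂ ≈ 0.463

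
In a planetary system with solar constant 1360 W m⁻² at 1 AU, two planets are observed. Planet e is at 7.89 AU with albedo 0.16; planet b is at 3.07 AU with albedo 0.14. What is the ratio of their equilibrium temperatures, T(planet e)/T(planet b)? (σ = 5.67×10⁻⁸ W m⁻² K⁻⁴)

T_eq = [S₀(1−A)/(4σd²)]^(1/4), so T ∝ (1−A)^(1/4) / √d.
T₁ = [1360×0.84/(4×5.67×10⁻⁸×7.89²)]^(1/4) = 94.84 K.
T₂ = [1360×0.86/(4×5.67×10⁻⁸×3.07²)]^(1/4) = 152.94 K.

T₁/T₂ ≈ 0.620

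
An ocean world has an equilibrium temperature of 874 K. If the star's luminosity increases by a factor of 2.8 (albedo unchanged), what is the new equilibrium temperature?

T_eq ≈ 1130 K

T_eq ∝ L^(1/4) · d^(−1/2).
T′ = 874 × 2.8^(1/4) = 1130 K.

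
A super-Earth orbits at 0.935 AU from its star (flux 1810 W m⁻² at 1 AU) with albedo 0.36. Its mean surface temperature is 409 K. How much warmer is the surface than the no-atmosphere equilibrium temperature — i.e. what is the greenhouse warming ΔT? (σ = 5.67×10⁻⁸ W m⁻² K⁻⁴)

S = 1810/0.935² = 2070 W m⁻².
T_eq = [S(1−A)/(4σ)]^(1/4) = [2070×0.64/(4×5.67×10⁻⁸)]^(1/4) = 276.5 K.
ΔT = T_surf − T_eq = 409 − 276.5.

ΔT ≈ 132.5 K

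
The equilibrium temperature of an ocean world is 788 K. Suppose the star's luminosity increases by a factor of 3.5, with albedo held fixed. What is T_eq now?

T_eq ≈ 1080 K

T_eq ∝ L^(1/4) · d^(−1/2).
T′ = 788 × 3.5^(1/4) = 1080 K.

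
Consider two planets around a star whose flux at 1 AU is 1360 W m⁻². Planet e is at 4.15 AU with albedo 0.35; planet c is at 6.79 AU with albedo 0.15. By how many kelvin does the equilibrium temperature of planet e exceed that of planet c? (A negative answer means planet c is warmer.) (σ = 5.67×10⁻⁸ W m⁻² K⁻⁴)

T_eq = [S₀(1−A)/(4σd²)]^(1/4), so T ∝ (1−A)^(1/4) / √d.
T₁ = [1360×0.65/(4×5.67×10⁻⁸×4.15²)]^(1/4) = 122.65 K.
T₂ = [1360×0.85/(4×5.67×10⁻⁸×6.79²)]^(1/4) = 102.54 K.

ΔT ≈ 20.1 K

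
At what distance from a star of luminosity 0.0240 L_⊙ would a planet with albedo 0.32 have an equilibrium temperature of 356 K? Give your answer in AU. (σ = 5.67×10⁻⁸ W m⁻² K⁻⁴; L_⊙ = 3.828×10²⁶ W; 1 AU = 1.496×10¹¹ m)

d ≈ 0.0781 AU

L = 0.0240 × 3.828×10²⁶ = 9.19×10²⁴ W.
From T_eq⁴ = L(1−A)/(16πσd²): d = √[L(1−A)/(16πσT_eq⁴)].
d = √[9.19×10²⁴ × 0.68 / (16π × 5.67×10⁻⁸ × (356)⁴)] = 1.17×10¹⁰ m = 0.0781 AU.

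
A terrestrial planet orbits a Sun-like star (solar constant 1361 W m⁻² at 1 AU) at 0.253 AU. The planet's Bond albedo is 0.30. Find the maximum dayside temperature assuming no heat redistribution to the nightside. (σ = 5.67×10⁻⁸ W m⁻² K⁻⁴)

T_ss ≈ 716 K

Flux at 0.253 AU: S = 1361/0.253² = 2.13×10⁴ W m⁻².
With no redistribution each surface element balances locally: S(1−A) = σT⁴.
T = [2.13×10⁴ × 0.70 / 5.67×10⁻⁸]^(1/4) = (2.63×10¹¹)^(1/4) = 716 K.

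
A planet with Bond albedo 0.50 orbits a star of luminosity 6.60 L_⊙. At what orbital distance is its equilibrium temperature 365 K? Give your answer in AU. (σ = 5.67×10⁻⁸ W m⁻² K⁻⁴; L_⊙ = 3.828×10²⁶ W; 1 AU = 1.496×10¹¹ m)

L = 6.60 × 3.828×10²⁶ = 2.53×10²⁷ W.
From T_eq⁴ = L(1−A)/(16πσd²): d = √[L(1−A)/(16πσT_eq⁴)].
d = √[2.53×10²⁷ × 0.50 / (16π × 5.67×10⁻⁸ × (365)⁴)] = 1.58×10¹¹ m = 1.06 AU.

d ≈ 1.06 AU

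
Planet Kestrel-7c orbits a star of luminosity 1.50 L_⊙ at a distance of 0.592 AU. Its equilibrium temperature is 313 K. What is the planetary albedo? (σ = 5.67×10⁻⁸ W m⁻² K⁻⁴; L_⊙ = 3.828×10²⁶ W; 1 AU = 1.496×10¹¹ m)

A ≈ 0.63

d = 0.592 AU = 8.86×10¹⁰ m.
L = 1.50 × 3.828×10²⁶ = 5.74×10²⁶ W.
Flux: S = L/(4πd²) = 5.74×10²⁶/(4π×(8.86×10¹⁰)²) = 5830 W m⁻².
From T_eq⁴ = S(1−A)/(4σ): 1−A = 4σT_eq⁴/S.
1−A = 4 × 5.67×10⁻⁸ × (313)⁴ / 5830 = 0.374.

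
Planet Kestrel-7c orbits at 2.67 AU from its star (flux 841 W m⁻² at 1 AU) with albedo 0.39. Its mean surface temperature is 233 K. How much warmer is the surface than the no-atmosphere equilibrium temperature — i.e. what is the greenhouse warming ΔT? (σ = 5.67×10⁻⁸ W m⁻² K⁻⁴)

S = 841/2.67² = 118.0 W m⁻².
T_eq = [S(1−A)/(4σ)]^(1/4) = [118.0×0.61/(4×5.67×10⁻⁸)]^(1/4) = 133.5 K.
ΔT = T_surf − T_eq = 233 − 133.5.

ΔT ≈ 99.5 K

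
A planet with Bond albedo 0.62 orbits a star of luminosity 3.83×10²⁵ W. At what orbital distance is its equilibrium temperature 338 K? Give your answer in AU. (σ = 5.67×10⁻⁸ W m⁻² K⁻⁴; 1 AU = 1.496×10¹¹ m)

d ≈ 0.132 AU

From T_eq⁴ = L(1−A)/(16πσd²): d = √[L(1−A)/(16πσT_eq⁴)].
d = √[3.83×10²⁵ × 0.38 / (16π × 5.67×10⁻⁸ × (338)⁴)] = 1.98×10¹⁰ m = 0.132 AU.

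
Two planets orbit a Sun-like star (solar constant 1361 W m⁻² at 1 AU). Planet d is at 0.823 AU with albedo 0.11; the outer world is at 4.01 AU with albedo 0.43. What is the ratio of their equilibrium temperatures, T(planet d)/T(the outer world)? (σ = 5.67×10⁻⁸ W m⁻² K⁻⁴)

T_eq = [S₀(1−A)/(4σd²)]^(1/4), so T ∝ (1−A)^(1/4) / √d.
T₁ = [1361×0.89/(4×5.67×10⁻⁸×0.823²)]^(1/4) = 297.99 K.
T₂ = [1361×0.57/(4×5.67×10⁻⁸×4.01²)]^(1/4) = 120.77 K.

T₁/T₂ ≈ 2.467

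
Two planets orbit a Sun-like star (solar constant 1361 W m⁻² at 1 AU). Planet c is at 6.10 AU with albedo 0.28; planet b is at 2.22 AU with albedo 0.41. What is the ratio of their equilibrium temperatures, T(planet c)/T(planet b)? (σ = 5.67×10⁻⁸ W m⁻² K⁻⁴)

T_eq = [S₀(1−A)/(4σd²)]^(1/4), so T ∝ (1−A)^(1/4) / √d.
T₁ = [1361×0.72/(4×5.67×10⁻⁸×6.10²)]^(1/4) = 103.81 K.
T₂ = [1361×0.59/(4×5.67×10⁻⁸×2.22²)]^(1/4) = 163.72 K.

T₁/T₂ ≈ 0.634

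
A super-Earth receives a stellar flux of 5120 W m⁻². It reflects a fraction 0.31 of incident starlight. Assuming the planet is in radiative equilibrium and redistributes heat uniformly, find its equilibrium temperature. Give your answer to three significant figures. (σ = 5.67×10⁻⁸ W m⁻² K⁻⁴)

Energy balance: absorbed = emitted ⇒ πR²·S(1−A) = 4πR²·σT_eq⁴, so T_eq⁴ = S(1−A)/(4σ).
T_eq = [5120 × 0.69 / (4 × 5.67×10⁻⁸)]^(1/4) = (1.56×10¹⁰)^(1/4) = 353 K.

T_eq ≈ 353 K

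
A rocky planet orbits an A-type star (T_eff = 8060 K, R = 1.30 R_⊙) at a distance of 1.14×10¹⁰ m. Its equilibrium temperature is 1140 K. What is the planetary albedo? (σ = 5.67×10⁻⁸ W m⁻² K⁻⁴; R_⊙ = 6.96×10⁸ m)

R_⋆ = 1.30 × 6.96×10⁸ = 9.05×10⁸ m.
L = 4πR_⋆²σT_⋆⁴ = 4π(9.05×10⁸)² × 5.67×10⁻⁸ × (8060)⁴ = 2.46×10²⁷ W.
S = L/(4πd²) = 1.51×10⁶ W m⁻².
From T_eq⁴ = S(1−A)/(4σ): 1−A = 4σT_eq⁴/S.
1−A = 4 × 5.67×10⁻⁸ × (1140)⁴ / 1.51×10⁶ = 0.254.

A ≈ 0.75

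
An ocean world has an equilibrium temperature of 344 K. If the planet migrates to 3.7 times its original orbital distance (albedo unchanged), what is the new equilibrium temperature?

T_eq ≈ 179 K

T_eq ∝ L^(1/4) · d^(−1/2).
T′ = 344 / 3.7^(1/2) = 179 K.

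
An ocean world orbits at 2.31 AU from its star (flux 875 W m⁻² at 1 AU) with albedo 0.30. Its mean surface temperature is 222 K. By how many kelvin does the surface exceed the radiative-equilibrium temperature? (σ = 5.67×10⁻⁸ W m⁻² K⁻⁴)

ΔT ≈ 72.0 K

S = 875/2.31² = 164.0 W m⁻².
T_eq = [S(1−A)/(4σ)]^(1/4) = [164.0×0.70/(4×5.67×10⁻⁸)]^(1/4) = 150.0 K.
ΔT = T_surf − T_eq = 222 − 150.0.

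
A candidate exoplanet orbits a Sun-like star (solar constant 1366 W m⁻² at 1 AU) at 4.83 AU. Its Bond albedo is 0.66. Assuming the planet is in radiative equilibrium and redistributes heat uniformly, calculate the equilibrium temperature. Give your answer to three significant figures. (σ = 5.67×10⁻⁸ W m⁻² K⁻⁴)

T_eq ≈ 96.8 K

Flux at 4.83 AU: S = 1366/4.83² = 58.6 W m⁻².
Energy balance: absorbed = emitted ⇒ πR²·S(1−A) = 4πR²·σT_eq⁴, so T_eq⁴ = S(1−A)/(4σ).
T_eq = [58.6 × 0.34 / (4 × 5.67×10⁻⁸)]^(1/4) = (8.78×10⁷)^(1/4) = 96.8 K.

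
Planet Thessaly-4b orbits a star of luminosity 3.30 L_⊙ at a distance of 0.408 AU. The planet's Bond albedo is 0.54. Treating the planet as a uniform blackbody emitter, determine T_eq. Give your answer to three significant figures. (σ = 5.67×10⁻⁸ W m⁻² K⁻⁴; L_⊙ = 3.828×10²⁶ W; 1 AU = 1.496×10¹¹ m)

T_eq ≈ 484 K

d = 0.408 AU = 6.10×10¹⁰ m.
L = 3.30 × 3.828×10²⁶ = 1.26×10²⁷ W.
Flux: S = L/(4πd²) = 1.26×10²⁷/(4π×(6.10×10¹⁰)²) = 2.70×10⁴ W m⁻².
Energy balance: absorbed = emitted ⇒ πR²·S(1−A) = 4πR²·σT_eq⁴, so T_eq⁴ = S(1−A)/(4σ).
T_eq = [2.70×10⁴ × 0.46 / (4 × 5.67×10⁻⁸)]^(1/4) = (5.47×10¹⁰)^(1/4) = 484 K.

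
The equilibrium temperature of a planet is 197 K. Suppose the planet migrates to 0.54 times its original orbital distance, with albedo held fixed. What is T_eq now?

T_eq ≈ 268 K

T_eq ∝ L^(1/4) · d^(−1/2).
T′ = 197 / 0.54^(1/2) = 268 K.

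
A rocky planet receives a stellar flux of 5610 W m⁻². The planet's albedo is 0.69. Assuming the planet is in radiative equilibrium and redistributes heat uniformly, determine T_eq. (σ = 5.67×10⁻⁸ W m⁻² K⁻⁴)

T_eq ≈ 296 K

Energy balance: absorbed = emitted ⇒ πR²·S(1−A) = 4πR²·σT_eq⁴, so T_eq⁴ = S(1−A)/(4σ).
T_eq = [5610 × 0.31 / (4 × 5.67×10⁻⁸)]^(1/4) = (7.67×10⁹)^(1/4) = 296 K.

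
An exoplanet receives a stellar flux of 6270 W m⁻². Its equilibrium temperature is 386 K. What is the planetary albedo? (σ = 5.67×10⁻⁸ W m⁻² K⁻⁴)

From T_eq⁴ = S(1−A)/(4σ): 1−A = 4σT_eq⁴/S.
1−A = 4 × 5.67×10⁻⁸ × (386)⁴ / 6270 = 0.803.

A ≈ 0.20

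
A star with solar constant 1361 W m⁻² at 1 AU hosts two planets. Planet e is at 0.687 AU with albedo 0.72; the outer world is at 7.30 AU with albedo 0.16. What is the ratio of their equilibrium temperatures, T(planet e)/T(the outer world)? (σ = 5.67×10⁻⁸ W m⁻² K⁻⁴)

T_eq = [S₀(1−A)/(4σd²)]^(1/4), so T ∝ (1−A)^(1/4) / √d.
T₁ = [1361×0.28/(4×5.67×10⁻⁸×0.687²)]^(1/4) = 244.27 K.
T₂ = [1361×0.84/(4×5.67×10⁻⁸×7.30²)]^(1/4) = 98.62 K.

T₁/T₂ ≈ 2.477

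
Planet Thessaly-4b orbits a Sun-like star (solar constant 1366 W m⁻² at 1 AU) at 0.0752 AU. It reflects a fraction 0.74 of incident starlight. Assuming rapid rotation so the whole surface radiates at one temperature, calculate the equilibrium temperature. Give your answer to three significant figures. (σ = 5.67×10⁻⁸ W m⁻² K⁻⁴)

T_eq ≈ 725 K

Flux at 0.0752 AU: S = 1366/0.0752² = 2.42×10⁵ W m⁻².
Energy balance: absorbed = emitted ⇒ πR²·S(1−A) = 4πR²·σT_eq⁴, so T_eq⁴ = S(1−A)/(4σ).
T_eq = [2.42×10⁵ × 0.26 / (4 × 5.67×10⁻⁸)]^(1/4) = (2.77×10¹¹)^(1/4) = 725 K.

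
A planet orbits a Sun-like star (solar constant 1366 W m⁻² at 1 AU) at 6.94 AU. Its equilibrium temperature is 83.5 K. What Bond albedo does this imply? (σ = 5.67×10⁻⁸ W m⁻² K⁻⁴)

A ≈ 0.61

Flux at 6.94 AU: S = 1366/6.94² = 28.4 W m⁻².
From T_eq⁴ = S(1−A)/(4σ): 1−A = 4σT_eq⁴/S.
1−A = 4 × 5.67×10⁻⁸ × (83.5)⁴ / 28.4 = 0.389.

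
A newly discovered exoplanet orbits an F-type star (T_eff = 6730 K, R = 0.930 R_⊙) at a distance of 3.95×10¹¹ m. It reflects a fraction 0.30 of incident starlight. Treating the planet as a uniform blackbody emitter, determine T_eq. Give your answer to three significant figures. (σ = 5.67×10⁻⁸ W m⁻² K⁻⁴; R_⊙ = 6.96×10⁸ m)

T_eq ≈ 176 K

R_⋆ = 0.930 × 6.96×10⁸ = 6.47×10⁸ m.
L = 4πR_⋆²σT_⋆⁴ = 4π(6.47×10⁸)² × 5.67×10⁻⁸ × (6730)⁴ = 6.12×10²⁶ W.
S = L/(4πd²) = 312 W m⁻².
Energy balance: absorbed = emitted ⇒ πR²·S(1−A) = 4πR²·σT_eq⁴, so T_eq⁴ = S(1−A)/(4σ).
T_eq = [312 × 0.70 / (4 × 5.67×10⁻⁸)]^(1/4) = (9.64×10⁸)^(1/4) = 176 K.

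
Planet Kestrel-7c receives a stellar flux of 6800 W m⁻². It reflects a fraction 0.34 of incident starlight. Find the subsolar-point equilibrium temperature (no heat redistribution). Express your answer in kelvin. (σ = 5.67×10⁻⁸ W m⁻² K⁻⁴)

At the subsolar point the surface absorbs S(1−A) and emits σT⁴ per unit area — no factor of 4, since only the local patch is in balance.
T = [6800 × 0.66 / 5.67×10⁻⁸]^(1/4) = (7.92×10¹⁰)^(1/4) = 530 K.

T_ss ≈ 530 K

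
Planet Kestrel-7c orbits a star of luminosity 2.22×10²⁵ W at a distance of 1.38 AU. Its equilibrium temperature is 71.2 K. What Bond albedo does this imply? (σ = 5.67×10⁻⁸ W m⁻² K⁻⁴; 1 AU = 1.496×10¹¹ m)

A ≈ 0.86

d = 1.38 AU = 2.06×10¹¹ m.
Flux: S = L/(4πd²) = 2.22×10²⁵/(4π×(2.06×10¹¹)²) = 41.4 W m⁻².
From T_eq⁴ = S(1−A)/(4σ): 1−A = 4σT_eq⁴/S.
1−A = 4 × 5.67×10⁻⁸ × (71.2)⁴ / 41.4 = 0.141.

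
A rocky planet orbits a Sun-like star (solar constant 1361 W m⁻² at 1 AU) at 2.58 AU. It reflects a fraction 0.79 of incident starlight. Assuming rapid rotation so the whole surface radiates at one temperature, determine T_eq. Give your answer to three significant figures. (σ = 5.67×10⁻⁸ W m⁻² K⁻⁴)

Flux at 2.58 AU: S = 1361/2.58² = 204 W m⁻².
Energy balance: absorbed = emitted ⇒ πR²·S(1−A) = 4πR²·σT_eq⁴, so T_eq⁴ = S(1−A)/(4σ).
T_eq = [204 × 0.21 / (4 × 5.67×10⁻⁸)]^(1/4) = (1.89×10⁸)^(1/4) = 117 K.

T_eq ≈ 117 K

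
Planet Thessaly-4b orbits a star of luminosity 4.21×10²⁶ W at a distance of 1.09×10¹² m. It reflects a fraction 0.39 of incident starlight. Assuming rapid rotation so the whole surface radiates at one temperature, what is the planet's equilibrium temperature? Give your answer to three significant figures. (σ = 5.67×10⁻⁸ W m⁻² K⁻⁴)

T_eq ≈ 93.3 K

Flux: S = L/(4πd²) = 4.21×10²⁶/(4π×(1.09×10¹²)²) = 28.2 W m⁻².
Energy balance: absorbed = emitted ⇒ πR²·S(1−A) = 4πR²·σT_eq⁴, so T_eq⁴ = S(1−A)/(4σ).
T_eq = [28.2 × 0.61 / (4 × 5.67×10⁻⁸)]^(1/4) = (7.58×10⁷)^(1/4) = 93.3 K.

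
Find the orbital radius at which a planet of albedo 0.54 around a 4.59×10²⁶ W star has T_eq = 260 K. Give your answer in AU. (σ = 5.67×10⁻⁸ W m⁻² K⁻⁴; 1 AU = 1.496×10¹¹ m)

d ≈ 0.851 AU

From T_eq⁴ = L(1−A)/(16πσd²): d = √[L(1−A)/(16πσT_eq⁴)].
d = √[4.59×10²⁶ × 0.46 / (16π × 5.67×10⁻⁸ × (260)⁴)] = 1.27×10¹¹ m = 0.851 AU.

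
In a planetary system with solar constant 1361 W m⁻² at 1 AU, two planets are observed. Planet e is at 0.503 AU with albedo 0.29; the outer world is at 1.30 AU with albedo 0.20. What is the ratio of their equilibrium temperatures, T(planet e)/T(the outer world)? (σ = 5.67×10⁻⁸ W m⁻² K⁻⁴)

T₁/T₂ ≈ 1.560

T_eq = [S₀(1−A)/(4σd²)]^(1/4), so T ∝ (1−A)^(1/4) / √d.
T₁ = [1361×0.71/(4×5.67×10⁻⁸×0.503²)]^(1/4) = 360.23 K.
T₂ = [1361×0.80/(4×5.67×10⁻⁸×1.30²)]^(1/4) = 230.86 K.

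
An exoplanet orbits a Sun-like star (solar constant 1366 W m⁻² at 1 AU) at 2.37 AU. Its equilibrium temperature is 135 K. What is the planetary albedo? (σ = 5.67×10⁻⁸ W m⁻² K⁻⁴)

A ≈ 0.69

Flux at 2.37 AU: S = 1366/2.37² = 243 W m⁻².
From T_eq⁴ = S(1−A)/(4σ): 1−A = 4σT_eq⁴/S.
1−A = 4 × 5.67×10⁻⁸ × (135)⁴ / 243 = 0.310.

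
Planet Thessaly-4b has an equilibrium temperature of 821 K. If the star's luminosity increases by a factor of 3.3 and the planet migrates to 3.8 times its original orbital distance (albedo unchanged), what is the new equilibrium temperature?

T_eq ≈ 568 K

T_eq ∝ L^(1/4) · d^(−1/2).
T′ = 821 × 3.3^(1/4) / 3.8^(1/2) = 568 K.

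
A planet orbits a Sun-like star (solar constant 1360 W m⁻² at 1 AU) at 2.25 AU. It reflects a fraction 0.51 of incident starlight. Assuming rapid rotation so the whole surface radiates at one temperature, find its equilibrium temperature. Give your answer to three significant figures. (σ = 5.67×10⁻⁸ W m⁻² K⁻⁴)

T_eq ≈ 155 K

Flux at 2.25 AU: S = 1360/2.25² = 269 W m⁻².
Energy balance: absorbed = emitted ⇒ πR²·S(1−A) = 4πR²·σT_eq⁴, so T_eq⁴ = S(1−A)/(4σ).
T_eq = [269 × 0.49 / (4 × 5.67×10⁻⁸)]^(1/4) = (5.80×10⁸)^(1/4) = 155 K.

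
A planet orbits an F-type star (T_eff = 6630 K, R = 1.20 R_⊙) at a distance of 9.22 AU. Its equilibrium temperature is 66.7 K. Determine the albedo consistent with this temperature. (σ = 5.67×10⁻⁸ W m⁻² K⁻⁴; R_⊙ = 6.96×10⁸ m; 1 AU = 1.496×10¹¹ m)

R_⋆ = 1.20 × 6.96×10⁸ = 8.35×10⁸ m.
d = 9.22 AU = 1.38×10¹² m.
L = 4πR_⋆²σT_⋆⁴ = 4π(8.35×10⁸)² × 5.67×10⁻⁸ × (6630)⁴ = 9.60×10²⁶ W.
S = L/(4πd²) = 40.2 W m⁻².
From T_eq⁴ = S(1−A)/(4σ): 1−A = 4σT_eq⁴/S.
1−A = 4 × 5.67×10⁻⁸ × (66.7)⁴ / 40.2 = 0.112.

A ≈ 0.89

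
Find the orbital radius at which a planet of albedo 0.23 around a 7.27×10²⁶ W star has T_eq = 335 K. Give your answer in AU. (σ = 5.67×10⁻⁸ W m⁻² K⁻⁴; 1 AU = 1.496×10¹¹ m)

From T_eq⁴ = L(1−A)/(16πσd²): d = √[L(1−A)/(16πσT_eq⁴)].
d = √[7.27×10²⁶ × 0.77 / (16π × 5.67×10⁻⁸ × (335)⁴)] = 1.25×10¹¹ m = 0.835 AU.

d ≈ 0.835 AU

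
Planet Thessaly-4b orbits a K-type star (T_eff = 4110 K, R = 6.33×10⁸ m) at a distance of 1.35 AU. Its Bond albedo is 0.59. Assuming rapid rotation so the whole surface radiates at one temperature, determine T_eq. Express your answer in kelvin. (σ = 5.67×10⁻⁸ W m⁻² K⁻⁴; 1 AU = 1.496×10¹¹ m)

d = 1.35 AU = 2.02×10¹¹ m.
L = 4πR_⋆²σT_⋆⁴ = 4π(6.33×10⁸)² × 5.67×10⁻⁸ × (4110)⁴ = 8.15×10²⁵ W.
S = L/(4πd²) = 159 W m⁻².
Energy balance: absorbed = emitted ⇒ πR²·S(1−A) = 4πR²·σT_eq⁴, so T_eq⁴ = S(1−A)/(4σ).
T_eq = [159 × 0.41 / (4 × 5.67×10⁻⁸)]^(1/4) = (2.87×10⁸)^(1/4) = 130 K.

T_eq ≈ 130 K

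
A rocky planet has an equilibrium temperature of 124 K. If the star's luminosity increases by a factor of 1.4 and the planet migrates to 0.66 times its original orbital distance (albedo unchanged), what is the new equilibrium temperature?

T_eq ∝ L^(1/4) · d^(−1/2).
T′ = 124 × 1.4^(1/4) / 0.66^(1/2) = 166 K.

T_eq ≈ 166 K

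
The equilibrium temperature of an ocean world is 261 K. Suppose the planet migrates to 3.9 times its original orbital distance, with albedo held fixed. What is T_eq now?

T_eq ≈ 132 K

T_eq ∝ L^(1/4) · d^(−1/2).
T′ = 261 / 3.9^(1/2) = 132 K.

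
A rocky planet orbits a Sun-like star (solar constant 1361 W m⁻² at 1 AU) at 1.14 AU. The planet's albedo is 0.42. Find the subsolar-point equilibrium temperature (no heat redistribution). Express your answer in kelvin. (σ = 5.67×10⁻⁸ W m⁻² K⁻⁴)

T_ss ≈ 322 K

Flux at 1.14 AU: S = 1361/1.14² = 1050 W m⁻².
At the subsolar point the surface absorbs S(1−A) and emits σT⁴ per unit area — no factor of 4, since only the local patch is in balance.
T = [1050 × 0.58 / 5.67×10⁻⁸]^(1/4) = (1.07×10¹⁰)^(1/4) = 322 K.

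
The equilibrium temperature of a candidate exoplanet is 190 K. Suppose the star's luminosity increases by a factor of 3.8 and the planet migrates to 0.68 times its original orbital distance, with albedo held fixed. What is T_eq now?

T_eq ≈ 322 K

T_eq ∝ L^(1/4) · d^(−1/2).
T′ = 190 × 3.8^(1/4) / 0.68^(1/2) = 322 K.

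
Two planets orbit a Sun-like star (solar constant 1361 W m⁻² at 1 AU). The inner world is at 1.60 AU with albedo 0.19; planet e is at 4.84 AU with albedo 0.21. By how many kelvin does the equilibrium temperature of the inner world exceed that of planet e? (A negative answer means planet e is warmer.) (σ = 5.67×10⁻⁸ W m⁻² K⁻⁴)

T_eq = [S₀(1−A)/(4σd²)]^(1/4), so T ∝ (1−A)^(1/4) / √d.
T₁ = [1361×0.81/(4×5.67×10⁻⁸×1.60²)]^(1/4) = 208.74 K.
T₂ = [1361×0.79/(4×5.67×10⁻⁸×4.84²)]^(1/4) = 119.27 K.

ΔT ≈ 89.5 K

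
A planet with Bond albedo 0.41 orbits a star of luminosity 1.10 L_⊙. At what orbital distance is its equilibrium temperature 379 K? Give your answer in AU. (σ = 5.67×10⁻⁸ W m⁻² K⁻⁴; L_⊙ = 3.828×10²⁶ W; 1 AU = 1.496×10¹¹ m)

d ≈ 0.434 AU

L = 1.10 × 3.828×10²⁶ = 4.21×10²⁶ W.
From T_eq⁴ = L(1−A)/(16πσd²): d = √[L(1−A)/(16πσT_eq⁴)].
d = √[4.21×10²⁶ × 0.59 / (16π × 5.67×10⁻⁸ × (379)⁴)] = 6.50×10¹⁰ m = 0.434 AU.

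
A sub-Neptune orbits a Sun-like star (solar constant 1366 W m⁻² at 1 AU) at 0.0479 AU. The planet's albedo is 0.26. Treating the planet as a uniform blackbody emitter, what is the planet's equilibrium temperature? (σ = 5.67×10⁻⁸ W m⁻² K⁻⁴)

Flux at 0.0479 AU: S = 1366/0.0479² = 5.95×10⁵ W m⁻².
Energy balance: absorbed = emitted ⇒ πR²·S(1−A) = 4πR²·σT_eq⁴, so T_eq⁴ = S(1−A)/(4σ).
T_eq = [5.95×10⁵ × 0.74 / (4 × 5.67×10⁻⁸)]^(1/4) = (1.94×10¹²)^(1/4) = 1180 K.

T_eq ≈ 1180 K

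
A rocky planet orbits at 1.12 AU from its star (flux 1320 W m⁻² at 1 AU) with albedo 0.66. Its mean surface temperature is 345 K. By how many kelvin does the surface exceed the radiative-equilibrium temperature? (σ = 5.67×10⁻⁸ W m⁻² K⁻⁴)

S = 1320/1.12² = 1052 W m⁻².
T_eq = [S(1−A)/(4σ)]^(1/4) = [1052×0.34/(4×5.67×10⁻⁸)]^(1/4) = 199.3 K.
ΔT = T_surf − T_eq = 345 − 199.3.

ΔT ≈ 145.7 K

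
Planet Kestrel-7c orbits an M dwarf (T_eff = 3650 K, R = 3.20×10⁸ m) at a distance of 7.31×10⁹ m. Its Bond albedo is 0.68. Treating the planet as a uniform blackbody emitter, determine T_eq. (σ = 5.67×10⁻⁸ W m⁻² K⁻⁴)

L = 4πR_⋆²σT_⋆⁴ = 4π(3.20×10⁸)² × 5.67×10⁻⁸ × (3650)⁴ = 1.29×10²⁵ W.
S = L/(4πd²) = 1.93×10⁴ W m⁻².
Energy balance: absorbed = emitted ⇒ πR²·S(1−A) = 4πR²·σT_eq⁴, so T_eq⁴ = S(1−A)/(4σ).
T_eq = [1.93×10⁴ × 0.32 / (4 × 5.67×10⁻⁸)]^(1/4) = (2.72×10¹⁰)^(1/4) = 406 K.

T_eq ≈ 406 K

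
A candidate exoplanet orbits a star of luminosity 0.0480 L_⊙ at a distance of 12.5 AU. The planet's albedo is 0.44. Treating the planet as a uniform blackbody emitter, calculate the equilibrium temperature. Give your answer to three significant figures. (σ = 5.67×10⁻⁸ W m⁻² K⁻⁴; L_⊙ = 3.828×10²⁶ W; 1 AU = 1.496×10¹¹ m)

d = 12.5 AU = 1.87×10¹² m.
L = 0.0480 × 3.828×10²⁶ = 1.84×10²⁵ W.
Flux: S = L/(4πd²) = 1.84×10²⁵/(4π×(1.87×10¹²)²) = 0.418 W m⁻².
Energy balance: absorbed = emitted ⇒ πR²·S(1−A) = 4πR²·σT_eq⁴, so T_eq⁴ = S(1−A)/(4σ).
T_eq = [0.418 × 0.56 / (4 × 5.67×10⁻⁸)]^(1/4) = (1.03×10⁶)^(1/4) = 31.9 K.

T_eq ≈ 31.9 K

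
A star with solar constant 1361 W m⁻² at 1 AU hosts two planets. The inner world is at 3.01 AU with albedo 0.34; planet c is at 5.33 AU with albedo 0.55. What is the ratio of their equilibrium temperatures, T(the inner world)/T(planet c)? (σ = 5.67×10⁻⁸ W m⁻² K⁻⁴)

T₁/T₂ ≈ 1.464

T_eq = [S₀(1−A)/(4σd²)]^(1/4), so T ∝ (1−A)^(1/4) / √d.
T₁ = [1361×0.66/(4×5.67×10⁻⁸×3.01²)]^(1/4) = 144.60 K.
T₂ = [1361×0.45/(4×5.67×10⁻⁸×5.33²)]^(1/4) = 98.74 K.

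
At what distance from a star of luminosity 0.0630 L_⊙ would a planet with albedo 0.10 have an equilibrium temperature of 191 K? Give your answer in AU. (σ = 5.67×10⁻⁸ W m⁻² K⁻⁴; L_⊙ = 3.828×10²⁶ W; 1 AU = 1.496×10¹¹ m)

d ≈ 0.506 AU

L = 0.0630 × 3.828×10²⁶ = 2.41×10²⁵ W.
From T_eq⁴ = L(1−A)/(16πσd²): d = √[L(1−A)/(16πσT_eq⁴)].
d = √[2.41×10²⁵ × 0.90 / (16π × 5.67×10⁻⁸ × (191)⁴)] = 7.56×10¹⁰ m = 0.506 AU.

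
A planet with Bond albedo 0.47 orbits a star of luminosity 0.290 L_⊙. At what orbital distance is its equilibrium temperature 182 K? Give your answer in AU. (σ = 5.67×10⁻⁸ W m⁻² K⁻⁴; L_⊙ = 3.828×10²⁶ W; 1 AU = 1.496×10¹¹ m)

L = 0.290 × 3.828×10²⁶ = 1.11×10²⁶ W.
From T_eq⁴ = L(1−A)/(16πσd²): d = √[L(1−A)/(16πσT_eq⁴)].
d = √[1.11×10²⁶ × 0.53 / (16π × 5.67×10⁻⁸ × (182)⁴)] = 1.37×10¹¹ m = 0.917 AU.

d ≈ 0.917 AU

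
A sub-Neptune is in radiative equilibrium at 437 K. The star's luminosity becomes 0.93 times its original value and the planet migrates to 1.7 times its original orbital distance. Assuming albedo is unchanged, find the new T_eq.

T_eq ≈ 329 K

T_eq ∝ L^(1/4) · d^(−1/2).
T′ = 437 × 0.93^(1/4) / 1.7^(1/2) = 329 K.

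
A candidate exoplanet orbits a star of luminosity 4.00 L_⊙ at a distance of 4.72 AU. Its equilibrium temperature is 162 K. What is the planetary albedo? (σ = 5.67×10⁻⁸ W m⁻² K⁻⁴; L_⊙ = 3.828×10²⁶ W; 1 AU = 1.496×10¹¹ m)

d = 4.72 AU = 7.06×10¹¹ m.
L = 4.00 × 3.828×10²⁶ = 1.53×10²⁷ W.
Flux: S = L/(4πd²) = 1.53×10²⁷/(4π×(7.06×10¹¹)²) = 244 W m⁻².
From T_eq⁴ = S(1−A)/(4σ): 1−A = 4σT_eq⁴/S.
1−A = 4 × 5.67×10⁻⁸ × (162)⁴ / 244 = 0.639.

A ≈ 0.36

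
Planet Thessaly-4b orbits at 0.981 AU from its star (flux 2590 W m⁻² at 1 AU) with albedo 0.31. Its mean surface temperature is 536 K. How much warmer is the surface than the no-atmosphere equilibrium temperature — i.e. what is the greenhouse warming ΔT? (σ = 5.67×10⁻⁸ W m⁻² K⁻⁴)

ΔT ≈ 235.2 K

S = 2590/0.981² = 2691 W m⁻².
T_eq = [S(1−A)/(4σ)]^(1/4) = [2691×0.69/(4×5.67×10⁻⁸)]^(1/4) = 300.8 K.
ΔT = T_surf − T_eq = 536 − 300.8.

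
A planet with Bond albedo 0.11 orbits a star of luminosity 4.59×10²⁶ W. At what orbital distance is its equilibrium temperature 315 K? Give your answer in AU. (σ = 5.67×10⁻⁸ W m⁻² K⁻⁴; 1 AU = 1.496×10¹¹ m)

d ≈ 0.807 AU

From T_eq⁴ = L(1−A)/(16πσd²): d = √[L(1−A)/(16πσT_eq⁴)].
d = √[4.59×10²⁶ × 0.89 / (16π × 5.67×10⁻⁸ × (315)⁴)] = 1.21×10¹¹ m = 0.807 AU.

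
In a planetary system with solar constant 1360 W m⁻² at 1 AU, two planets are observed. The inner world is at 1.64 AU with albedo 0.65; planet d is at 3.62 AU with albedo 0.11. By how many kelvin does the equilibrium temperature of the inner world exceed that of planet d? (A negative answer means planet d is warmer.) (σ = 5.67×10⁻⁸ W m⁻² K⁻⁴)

T_eq = [S₀(1−A)/(4σd²)]^(1/4), so T ∝ (1−A)^(1/4) / √d.
T₁ = [1360×0.35/(4×5.67×10⁻⁸×1.64²)]^(1/4) = 167.14 K.
T₂ = [1360×0.89/(4×5.67×10⁻⁸×3.62²)]^(1/4) = 142.06 K.

ΔT ≈ 25.1 K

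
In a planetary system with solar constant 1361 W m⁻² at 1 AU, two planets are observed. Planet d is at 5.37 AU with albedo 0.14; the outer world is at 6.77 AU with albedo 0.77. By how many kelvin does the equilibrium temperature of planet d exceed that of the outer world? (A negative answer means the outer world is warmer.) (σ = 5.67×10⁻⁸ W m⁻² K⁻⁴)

T_eq = [S₀(1−A)/(4σd²)]^(1/4), so T ∝ (1−A)^(1/4) / √d.
T₁ = [1361×0.86/(4×5.67×10⁻⁸×5.37²)]^(1/4) = 115.66 K.
T₂ = [1361×0.23/(4×5.67×10⁻⁸×6.77²)]^(1/4) = 74.08 K.

ΔT ≈ 41.6 K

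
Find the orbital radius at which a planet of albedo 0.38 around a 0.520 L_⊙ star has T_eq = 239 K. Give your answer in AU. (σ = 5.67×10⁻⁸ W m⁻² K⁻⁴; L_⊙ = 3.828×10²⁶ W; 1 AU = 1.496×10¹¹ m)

d ≈ 0.770 AU

L = 0.520 × 3.828×10²⁶ = 1.99×10²⁶ W.
From T_eq⁴ = L(1−A)/(16πσd²): d = √[L(1−A)/(16πσT_eq⁴)].
d = √[1.99×10²⁶ × 0.62 / (16π × 5.67×10⁻⁸ × (239)⁴)] = 1.15×10¹¹ m = 0.770 AU.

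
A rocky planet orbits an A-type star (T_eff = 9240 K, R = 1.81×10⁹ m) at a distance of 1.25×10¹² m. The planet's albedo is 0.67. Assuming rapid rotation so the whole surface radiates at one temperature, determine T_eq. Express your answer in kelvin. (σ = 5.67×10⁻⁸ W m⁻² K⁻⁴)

T_eq ≈ 188 K

L = 4πR_⋆²σT_⋆⁴ = 4π(1.81×10⁹)² × 5.67×10⁻⁸ × (9240)⁴ = 1.70×10²⁸ W.
S = L/(4πd²) = 867 W m⁻².
Energy balance: absorbed = emitted ⇒ πR²·S(1−A) = 4πR²·σT_eq⁴, so T_eq⁴ = S(1−A)/(4σ).
T_eq = [867 × 0.33 / (4 × 5.67×10⁻⁸)]^(1/4) = (1.26×10⁹)^(1/4) = 188 K.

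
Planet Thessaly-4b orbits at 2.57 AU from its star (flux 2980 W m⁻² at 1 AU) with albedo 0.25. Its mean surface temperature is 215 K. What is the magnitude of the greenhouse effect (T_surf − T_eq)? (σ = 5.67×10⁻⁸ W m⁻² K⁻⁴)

S = 2980/2.57² = 451.2 W m⁻².
T_eq = [S(1−A)/(4σ)]^(1/4) = [451.2×0.75/(4×5.67×10⁻⁸)]^(1/4) = 196.5 K.
ΔT = T_surf − T_eq = 215 − 196.5.

ΔT ≈ 18.5 K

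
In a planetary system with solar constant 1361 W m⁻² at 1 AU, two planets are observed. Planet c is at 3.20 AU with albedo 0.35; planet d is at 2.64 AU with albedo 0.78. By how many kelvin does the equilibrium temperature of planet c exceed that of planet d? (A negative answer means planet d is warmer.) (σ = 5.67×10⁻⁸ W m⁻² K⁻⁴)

ΔT ≈ 22.4 K

T_eq = [S₀(1−A)/(4σd²)]^(1/4), so T ∝ (1−A)^(1/4) / √d.
T₁ = [1361×0.65/(4×5.67×10⁻⁸×3.20²)]^(1/4) = 139.70 K.
T₂ = [1361×0.22/(4×5.67×10⁻⁸×2.64²)]^(1/4) = 117.32 K.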